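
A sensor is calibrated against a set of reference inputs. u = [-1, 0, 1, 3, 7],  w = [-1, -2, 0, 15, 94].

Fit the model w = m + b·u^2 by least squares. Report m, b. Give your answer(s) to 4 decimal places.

m = -2.3918, b = 1.9660

Forming XᵀX = [[5, 60]; [60, 2484]] and Xᵀw = [106, 4740]ᵀ gives XᵀX·[m, b]ᵀ = Xᵀw.
Eliminating b: 2484·(row 1) − 60·(row 2) gives 8820·m = 2484·106 − 60·4740 = -21096, so m = -586/245.
Then b = (4740 − 60·(-586/245))/2484 = 289/147.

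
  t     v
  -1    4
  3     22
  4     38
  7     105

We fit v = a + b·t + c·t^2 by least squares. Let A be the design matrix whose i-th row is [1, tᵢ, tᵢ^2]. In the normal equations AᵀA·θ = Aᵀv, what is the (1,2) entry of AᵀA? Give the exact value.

Row 1 ↔ basis 1, column 2 ↔ basis t, so (AᵀA)_{1,2} = Σᵢ t = (1)·(-1) + (1)·(3) + (1)·(4) + (1)·(7) = 13.

13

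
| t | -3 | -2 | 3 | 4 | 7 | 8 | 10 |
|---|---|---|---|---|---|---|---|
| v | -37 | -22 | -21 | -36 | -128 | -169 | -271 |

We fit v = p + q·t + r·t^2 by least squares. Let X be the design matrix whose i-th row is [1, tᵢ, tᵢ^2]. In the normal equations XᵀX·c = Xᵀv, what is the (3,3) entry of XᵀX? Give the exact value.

16931

Row 3 ↔ basis t^2, column 3 ↔ basis t^2, so (XᵀX)_{3,3} = Σᵢ (t^2)·(t^2) = (9)·(9) + (4)·(4) + (9)·(9) + (16)·(16) + (49)·(49) + (64)·(64) + (100)·(100) = 16931.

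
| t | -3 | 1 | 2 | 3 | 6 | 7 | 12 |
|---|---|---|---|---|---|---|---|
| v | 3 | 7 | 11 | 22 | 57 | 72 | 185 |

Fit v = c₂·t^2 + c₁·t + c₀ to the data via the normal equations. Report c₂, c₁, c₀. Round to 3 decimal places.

c₂ = 1.025, c₁ = 2.883, c₀ = 2.563

From the data, Σt^2·t^2 = 24612, Σt^2·t = 2296, Σt^2 = 252, Σt·t = 252, Σt = 28, Σ1 = 7.
Moment sums: Σt^2·v = 32496, Σt·v = 3152, Σv = 357.
So MᵀM·[c₂, c₁, c₀]ᵀ = Mᵀv: [[24612, 2296, 252]; [2296, 252, 28]; [252, 28, 7]]·[c₂, c₁, c₀]ᵀ = [32496, 3152, 357]ᵀ.
Solving the 3×3 system (Gaussian elimination) gives c₂ = 4729/4613, c₁ = 13299/4613, c₀ = 1689/659.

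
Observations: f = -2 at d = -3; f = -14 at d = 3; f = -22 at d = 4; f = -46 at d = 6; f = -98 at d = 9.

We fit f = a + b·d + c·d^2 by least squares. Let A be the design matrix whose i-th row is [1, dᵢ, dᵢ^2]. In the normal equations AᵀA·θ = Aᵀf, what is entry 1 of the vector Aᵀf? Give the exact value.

Entry 1 ↔ basis 1, so (Aᵀf)_{1} = Σᵢ fᵢ = (1)·(-2) + (1)·(-14) + (1)·(-22) + (1)·(-46) + (1)·(-98) = -182.

-182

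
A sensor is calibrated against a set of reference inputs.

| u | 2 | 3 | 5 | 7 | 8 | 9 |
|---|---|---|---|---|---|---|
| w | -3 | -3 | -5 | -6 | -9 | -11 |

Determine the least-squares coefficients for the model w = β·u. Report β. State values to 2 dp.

MᵀM·[β]ᵀ = Mᵀw reads: 232·β = -253.
(Σu·u = 232, Σu·w = -253.)
Hence β = -253 / 232 ≈ -1.09052.

β = -1.09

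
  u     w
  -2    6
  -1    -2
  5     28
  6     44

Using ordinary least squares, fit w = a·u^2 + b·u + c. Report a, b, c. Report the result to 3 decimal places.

a = 1.714, b = -2.017, c = -5.251

Entries of MᵀM: Σu^2·u^2 = 1938, Σu^2·u = 332, Σu^2 = 66, Σu·u = 66, Σu = 8, Σ1 = 4.
And Σu^2·w = 2306, Σu·w = 394, Σw = 76.
So MᵀM·[a, b, c]ᵀ = Mᵀw: [[1938, 332, 66]; [332, 66, 8]; [66, 8, 4]]·[a, b, c]ᵀ = [2306, 394, 76]ᵀ.
Row-reducing yields a = 12/7, b = -353/175, c = -919/175.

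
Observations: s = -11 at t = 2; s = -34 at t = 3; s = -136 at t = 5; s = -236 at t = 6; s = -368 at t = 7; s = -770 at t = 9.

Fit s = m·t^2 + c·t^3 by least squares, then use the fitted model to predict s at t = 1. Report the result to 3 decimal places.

Compute the Gram sums: Σt^2·t^2 = 10980, Σt^2·t^3 = 87032, Σt^3·t^3 = 712164.
Moment sums: Σt^2·s = -92648, Σt^3·s = -756536.
Normal equations: [[10980, 87032]; [87032, 712164]]·[m, c]ᵀ = [-92648, -756536]ᵀ.
Δ = 10980·712164 − 87032² = 244991696.
m = ((-92648)·712164 − 87032·(-756536))/244991696 = -8608070/15311981; c = (10980·(-756536) − 87032·(-92648))/244991696 = -15214034/15311981.
At t = 1: ŝ = (-8608070/15311981)·(1) + (-15214034/15311981)·(1) = -23822104/15311981.

ŝ = -1.556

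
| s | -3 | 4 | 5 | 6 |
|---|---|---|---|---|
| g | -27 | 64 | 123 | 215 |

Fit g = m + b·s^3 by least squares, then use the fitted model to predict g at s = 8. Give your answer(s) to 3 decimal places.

ĝ = 508.822

The normal equations are: 4·m + 378·b = 375;  378·m + 67106·b = 66640.
(Σ1 = 4, Σs^3 = 378, Σs^3·s^3 = 67106, Σg = 375, Σs^3·g = 66640.)
det = 4·67106 − 378² = 125540.
m = (375·67106 − 378·66640)/125540 = -2517/12554; b = (4·66640 − 378·375)/125540 = 12481/12554.
At s = 8: ĝ = (-2517/12554)·(1) + (12481/12554)·(512) = 6387755/12554.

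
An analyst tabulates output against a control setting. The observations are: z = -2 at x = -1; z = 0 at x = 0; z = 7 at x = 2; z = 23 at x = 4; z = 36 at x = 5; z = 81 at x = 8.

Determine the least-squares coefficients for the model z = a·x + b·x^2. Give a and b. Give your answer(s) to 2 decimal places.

a = 1.83, b = 1.04

The normal equations are: 110·a + 708·b = 936;  708·a + 4994·b = 6478.
Eliminating b: 4994·(row 1) − 708·(row 2) gives 48076·a = 4994·936 − 708·6478 = 87960, so a = 21990/12019.
Then b = (6478 − 708·(21990/12019))/4994 = 12473/12019.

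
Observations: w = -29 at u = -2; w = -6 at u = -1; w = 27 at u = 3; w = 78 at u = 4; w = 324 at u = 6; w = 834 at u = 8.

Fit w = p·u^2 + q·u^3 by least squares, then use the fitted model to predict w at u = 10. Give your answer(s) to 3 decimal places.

Normal-equation sums: Σu^2·u^2 = 5746, Σu^2·u^3 = 41778, Σu^3·u^3 = 313690.
Right-hand side: Σu^2·w = 66409, Σu^3·w = 502951.
AᵀA·[p, q]ᵀ = Aᵀw becomes [[5746, 41778]; [41778, 313690]]·[p, q]ᵀ = [66409, 502951]ᵀ.
Δ = 5746·313690 − 41778² = 57061456.
p = (66409·313690 − 41778·502951)/57061456 = -45111917/14265364; q = (5746·502951 − 41778·66409)/57061456 = 28880311/14265364.
At u = 10: ŵ = (-45111917/14265364)·(100) + (28880311/14265364)·(1000) = 6092279825/3566341.

ŵ = 1708.272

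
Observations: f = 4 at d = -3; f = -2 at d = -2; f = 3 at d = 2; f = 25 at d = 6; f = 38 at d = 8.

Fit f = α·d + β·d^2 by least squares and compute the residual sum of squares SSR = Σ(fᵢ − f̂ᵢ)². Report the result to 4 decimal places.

Forming XᵀX = [[117, 701]; [701, 5505]] and Xᵀf = [452, 3372]ᵀ gives XᵀX·[α, β]ᵀ = Xᵀf.
det = 117·5505 − 701² = 152684.
α = (452·5505 − 701·3372)/152684 = 234/287; β = (117·3372 − 701·452)/152684 = 146/287.
Residuals: 536/287, -690/287, -191/287, 515/287, -310/287; SSR = 578/41.

SSR = 14.0976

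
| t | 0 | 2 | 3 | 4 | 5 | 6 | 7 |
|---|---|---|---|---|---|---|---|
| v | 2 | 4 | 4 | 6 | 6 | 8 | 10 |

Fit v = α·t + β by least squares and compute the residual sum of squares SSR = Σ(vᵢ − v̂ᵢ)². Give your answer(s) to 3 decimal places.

SSR = 2.623

The normal equations are: 139·α + 27·β = 192;  27·α + 7·β = 40.
(Σt·t = 139, Σt = 27, Σ1 = 7, Σt·v = 192, Σv = 40.)
det = 139·7 − 27² = 244.
α = (192·7 − 27·40)/244 = 66/61; β = (139·40 − 27·192)/244 = 94/61.
Residuals: 28/61, 18/61, -48/61, 8/61, -58/61, -2/61, 54/61; SSR = 160/61.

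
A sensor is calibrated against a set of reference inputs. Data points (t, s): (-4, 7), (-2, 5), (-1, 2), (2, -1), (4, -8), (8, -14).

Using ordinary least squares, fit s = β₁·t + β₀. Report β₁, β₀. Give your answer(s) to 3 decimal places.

AᵀA·[β₁, β₀]ᵀ = Aᵀs reads: 105·β₁ + 7·β₀ = -186;  7·β₁ + 6·β₀ = -9.
det = 105·6 − 7² = 581.
β₁ = ((-186)·6 − 7·(-9))/581 = -1053/581; β₀ = (105·(-9) − 7·(-186))/581 = 51/83.

β₁ = -1.812, β₀ = 0.614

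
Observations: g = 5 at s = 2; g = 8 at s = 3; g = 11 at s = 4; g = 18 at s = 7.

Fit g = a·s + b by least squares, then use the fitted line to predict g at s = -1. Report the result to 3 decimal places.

Compute the Gram sums: Σs·s = 78, Σs = 16, Σ1 = 4.
For Mᵀg: Σs·g = 204, Σg = 42.
MᵀM·[a, b]ᵀ = Mᵀg becomes [[78, 16]; [16, 4]]·[a, b]ᵀ = [204, 42]ᵀ.
Δ = 78·4 − 16² = 56.
a = (204·4 − 16·42)/56 = 18/7; b = (78·42 − 16·204)/56 = 3/14.
At s = -1: ĝ = (18/7)·(-1) + (3/14)·(1) = -33/14.

ĝ = -2.357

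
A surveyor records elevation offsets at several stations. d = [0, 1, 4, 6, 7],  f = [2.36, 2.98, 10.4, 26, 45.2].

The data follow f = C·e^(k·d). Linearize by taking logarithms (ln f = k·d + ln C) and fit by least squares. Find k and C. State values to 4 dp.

With ln fᵢ as the transformed response and dᵢ as the regressor:
Σd = 18.0000, Σ(d)² = 102.0000, Σln f = 11.3616, Σd·ln f = 56.6854.
Equations: 102.0000·k + 18.0000·ln C = 56.6854;  18.0000·k + 5·ln C = 11.3616.
Solving (det = 186.0000): k = 0.42429, ln C = 0.74486, so C = exp(0.74486) = 2.10615.

k = 0.4243, C = 2.1062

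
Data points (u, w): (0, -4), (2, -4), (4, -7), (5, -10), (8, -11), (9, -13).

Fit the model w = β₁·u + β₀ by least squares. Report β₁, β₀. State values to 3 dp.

Setting ∂/∂β₁ … = 0 gives: 190·β₁ + 28·β₀ = -291;  28·β₁ + 6·β₀ = -49.
(Σu·u = 190, Σu = 28, Σ1 = 6, Σu·w = -291, Σw = -49.)
Eliminating β₀: 6·(row 1) − 28·(row 2) gives 356·β₁ = 6·(-291) − 28·(-49) = -374, so β₁ = -187/178.
Then β₀ = ((-49) − 28·(-187/178))/6 = -581/178.

β₁ = -1.051, β₀ = -3.264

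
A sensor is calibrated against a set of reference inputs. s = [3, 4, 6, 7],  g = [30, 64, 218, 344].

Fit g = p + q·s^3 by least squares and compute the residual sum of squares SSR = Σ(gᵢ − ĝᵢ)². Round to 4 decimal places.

Compute the Gram sums: Σ1 = 4, Σs^3 = 650, Σs^3·s^3 = 169130.
And Σg = 656, Σs^3·g = 169986.
Normal equations: [[4, 650]; [650, 169130]]·[p, q]ᵀ = [656, 169986]ᵀ.
Eliminating q: 169130·(row 1) − 650·(row 2) gives 254020·p = 169130·656 − 650·169986 = 458380, so p = 1763/977.
Then q = (169986 − 650·(1763/977))/169130 = 63386/63505.
Residuals: 79133/63505, -106979/63505, 38119/63505, -10273/63505; SSR = 303364/63505.

SSR = 4.7770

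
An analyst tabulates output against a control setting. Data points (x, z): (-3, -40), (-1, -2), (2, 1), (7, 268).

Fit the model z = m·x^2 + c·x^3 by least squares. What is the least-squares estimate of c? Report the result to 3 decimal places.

Compute the Gram sums: Σx^2·x^2 = 2499, Σx^2·x^3 = 16595, Σx^3·x^3 = 118443.
Moment sums: Σx^2·z = 12774, Σx^3·z = 93014.
Eliminating c: 118443·(row 1) − 16595·(row 2) gives 20595032·m = 118443·12774 − 16595·93014 = -30576448, so m = -3822056/2574379.
Then c = (93014 − 16595·(-3822056/2574379))/118443 = 2557182/2574379.

c = 0.993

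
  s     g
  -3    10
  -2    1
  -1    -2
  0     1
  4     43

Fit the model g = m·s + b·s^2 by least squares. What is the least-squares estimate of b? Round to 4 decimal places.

b = 1.9748

Compute the Gram sums: Σs·s = 30, Σs·s^2 = 28, Σs^2·s^2 = 354.
Moment sums: Σs·g = 142, Σs^2·g = 780.
Normal equations: [[30, 28]; [28, 354]]·[m, b]ᵀ = [142, 780]ᵀ.
Eliminating b: 354·(row 1) − 28·(row 2) gives 9836·m = 354·142 − 28·780 = 28428, so m = 7107/2459.
Then b = (780 − 28·(7107/2459))/354 = 4856/2459.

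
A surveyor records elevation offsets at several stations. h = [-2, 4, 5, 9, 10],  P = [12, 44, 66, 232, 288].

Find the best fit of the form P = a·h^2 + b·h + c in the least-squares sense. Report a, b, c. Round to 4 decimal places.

a = 2.9986, b = -1.0107, c = -1.8811

With design matrix A, AᵀA = [[17458, 1910, 226]; [1910, 226, 26]; [226, 26, 5]] and AᵀP = [49994, 5450, 642]ᵀ.
Solving the 3×3 system (Gaussian elimination) gives a = 220613/73572, b = -74359/73572, c = -11533/6131.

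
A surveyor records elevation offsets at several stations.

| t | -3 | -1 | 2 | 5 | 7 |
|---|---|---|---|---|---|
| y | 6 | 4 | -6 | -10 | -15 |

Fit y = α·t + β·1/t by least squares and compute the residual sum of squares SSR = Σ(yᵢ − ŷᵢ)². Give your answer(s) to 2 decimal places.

SSR = 2.00

Entries of AᵀA: Σt·t = 88, Σt·1/t = 5, Σ1/t·1/t = 62689/44100.
Moment sums: Σt·y = -189, Σ1/t·y = -92/7.
Eliminating β: (62689/44100)·(row 1) − 5·(row 2) gives (1103533/11025)·α = (62689/44100)·(-189) − 5·(-92/7) = -142067/700, so α = -8950221/4414132.
Then β = ((-92/7) − 5·(-8950221/4414132))/(62689/44100) = -2332575/1103533.
Residuals: -3475971/4414132, -623993/4414132, -979800/1103533, 2475845/4414132, -2227533/4414132; SSR = 8817947/4414132.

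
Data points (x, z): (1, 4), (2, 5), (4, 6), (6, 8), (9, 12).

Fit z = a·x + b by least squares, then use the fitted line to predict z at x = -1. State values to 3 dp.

Setting ∂/∂a … = 0 gives: 138·a + 22·b = 194;  22·a + 5·b = 35.
(Σx·x = 138, Σx = 22, Σ1 = 5, Σx·z = 194, Σz = 35.)
det = 138·5 − 22² = 206.
a = (194·5 − 22·35)/206 = 100/103; b = (138·35 − 22·194)/206 = 281/103.
At x = -1: ẑ = (100/103)·(-1) + (281/103)·(1) = 181/103.

ẑ = 1.757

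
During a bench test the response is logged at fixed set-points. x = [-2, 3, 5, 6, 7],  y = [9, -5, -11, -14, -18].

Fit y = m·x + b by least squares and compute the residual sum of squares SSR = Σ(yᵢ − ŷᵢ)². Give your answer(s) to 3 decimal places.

From the data, Σx·x = 123, Σx = 19, Σ1 = 5.
Moment sums: Σx·y = -298, Σy = -39.
Δ = 123·5 − 19² = 254.
m = ((-298)·5 − 19·(-39))/254 = -749/254; b = (123·(-39) − 19·(-298))/254 = 865/254.
Residuals: -77/254, 56/127, 43/127, 73/254, -97/127; SSR = 271/254.

SSR = 1.067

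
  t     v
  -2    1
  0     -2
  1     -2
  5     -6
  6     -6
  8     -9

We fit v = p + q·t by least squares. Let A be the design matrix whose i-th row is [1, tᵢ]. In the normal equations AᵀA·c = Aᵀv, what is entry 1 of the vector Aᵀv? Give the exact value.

-24

Entry 1 ↔ basis 1, so (Aᵀv)_{1} = Σᵢ vᵢ = (1)·(1) + (1)·(-2) + (1)·(-2) + (1)·(-6) + (1)·(-6) + (1)·(-9) = -24.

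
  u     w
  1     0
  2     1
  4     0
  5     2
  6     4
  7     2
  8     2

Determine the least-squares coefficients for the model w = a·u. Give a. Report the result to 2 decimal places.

a = 0.34

Sums needed: Σu·u = 195.
Right-hand side: Σu·w = 66.
Hence a = 66 / 195 ≈ 0.338462.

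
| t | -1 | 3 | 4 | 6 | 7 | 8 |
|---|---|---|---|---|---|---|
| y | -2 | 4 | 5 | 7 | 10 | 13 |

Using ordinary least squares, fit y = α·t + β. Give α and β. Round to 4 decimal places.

Forming XᵀX = [[175, 27]; [27, 6]] and Xᵀy = [250, 37]ᵀ gives XᵀX·[α, β]ᵀ = Xᵀy.
Eliminating β: 6·(row 1) − 27·(row 2) gives 321·α = 6·250 − 27·37 = 501, so α = 167/107.
Then β = (37 − 27·(167/107))/6 = -275/321.

α = 1.5607, β = -0.8567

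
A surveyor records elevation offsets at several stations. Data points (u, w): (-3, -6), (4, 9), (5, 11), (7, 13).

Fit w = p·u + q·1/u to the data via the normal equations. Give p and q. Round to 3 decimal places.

p = 1.894, q = 3.126

Forming MᵀM = [[99, 4]; [4, 41281/176400]] and Mᵀw = [200, 1163/140]ᵀ gives MᵀM·[p, q]ᵀ = Mᵀw.
Eliminating q: (41281/176400)·(row 1) − 4·(row 2) gives (140491/19600)·p = (41281/176400)·200 − 4·(1163/140) = 59867/4410, so p = 2394680/1264419.
Then q = ((1163/140) − 4·(2394680/1264419))/(41281/176400) = 439180/140491.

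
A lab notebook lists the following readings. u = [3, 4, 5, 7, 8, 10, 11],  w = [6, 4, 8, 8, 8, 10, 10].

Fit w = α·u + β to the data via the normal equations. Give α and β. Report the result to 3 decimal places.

Sums needed: Σu·u = 384, Σu = 48, Σ1 = 7.
Right-hand side: Σu·w = 404, Σw = 54.
MᵀM·[α, β]ᵀ = Mᵀw becomes [[384, 48]; [48, 7]]·[α, β]ᵀ = [404, 54]ᵀ.
det = 384·7 − 48² = 384.
α = (404·7 − 48·54)/384 = 59/96; β = (384·54 − 48·404)/384 = 7/2.

α = 0.615, β = 3.500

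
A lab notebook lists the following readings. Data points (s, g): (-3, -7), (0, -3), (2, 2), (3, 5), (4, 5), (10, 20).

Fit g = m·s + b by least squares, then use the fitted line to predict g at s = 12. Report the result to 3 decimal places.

ĝ = 23.378

XᵀX·[m, b]ᵀ = Xᵀg reads: 138·m + 16·b = 260;  16·m + 6·b = 22.
(Σs·s = 138, Σs = 16, Σ1 = 6, Σs·g = 260, Σg = 22.)
Δ = 138·6 − 16² = 572.
m = (260·6 − 16·22)/572 = 302/143; b = (138·22 − 16·260)/572 = -281/143.
At s = 12: ĝ = (302/143)·(12) + (-281/143)·(1) = 3343/143.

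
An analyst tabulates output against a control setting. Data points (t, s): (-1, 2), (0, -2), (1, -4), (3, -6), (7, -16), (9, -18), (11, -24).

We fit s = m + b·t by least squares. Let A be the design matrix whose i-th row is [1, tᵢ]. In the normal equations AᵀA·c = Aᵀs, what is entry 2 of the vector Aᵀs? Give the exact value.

-562

Entry 2 ↔ basis t, so (Aᵀs)_{2} = Σᵢ (t)·sᵢ = (-1)·(2) + (0)·(-2) + (1)·(-4) + (3)·(-6) + (7)·(-16) + (9)·(-18) + (11)·(-24) = -562.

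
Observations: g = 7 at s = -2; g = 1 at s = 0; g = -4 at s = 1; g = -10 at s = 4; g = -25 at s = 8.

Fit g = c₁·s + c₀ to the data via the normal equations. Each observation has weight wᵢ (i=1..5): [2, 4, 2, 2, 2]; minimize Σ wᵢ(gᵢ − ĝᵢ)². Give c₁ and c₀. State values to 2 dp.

Entries of XᵀWX: Σwᵢ·s·s = 170, Σwᵢ·s = 22, Σwᵢ·1 = 12.
Moment sums: Σwᵢ·s·g = -516, Σwᵢ·g = -60.
det = 170·12 − 22² = 1556.
c₁ = ((-516)·12 − 22·(-60))/1556 = -1218/389; c₀ = (170·(-60) − 22·(-516))/1556 = 288/389.

c₁ = -3.13, c₀ = 0.74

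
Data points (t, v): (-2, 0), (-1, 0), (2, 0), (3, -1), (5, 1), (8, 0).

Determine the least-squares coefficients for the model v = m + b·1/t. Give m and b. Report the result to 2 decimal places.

Normal-equation sums: Σ1 = 6, Σ1/t = -41/120, Σ1/t·1/t = 24001/14400.
Right-hand side: Σv = 0, Σ1/t·v = -2/15.
Normal equations: [[6, -41/120]; [-41/120, 24001/14400]]·[m, b]ᵀ = [0, -2/15]ᵀ.
Δ = 6·(24001/14400) − (-41/120)² = 5693/576.
m = (0·(24001/14400) − (-41/120)·(-2/15))/(5693/576) = -656/142325; b = (6·(-2/15) − (-41/120)·0)/(5693/576) = -2304/28465.

m = 0.00, b = -0.08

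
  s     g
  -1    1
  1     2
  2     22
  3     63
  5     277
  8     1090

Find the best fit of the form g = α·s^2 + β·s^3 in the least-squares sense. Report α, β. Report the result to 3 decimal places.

α = 1.160, β = 1.984

Compute the Gram sums: Σs^2·s^2 = 4820, Σs^2·s^3 = 36168, Σs^3·s^3 = 278564.
And Σs^2·g = 77343, Σs^3·g = 594583.
Eliminating β: 278564·(row 1) − 36168·(row 2) gives 34554256·α = 278564·77343 − 36168·594583 = 40097508, so α = 911307/785324.
Then β = (594583 − 36168·(911307/785324))/278564 = 1557919/785324.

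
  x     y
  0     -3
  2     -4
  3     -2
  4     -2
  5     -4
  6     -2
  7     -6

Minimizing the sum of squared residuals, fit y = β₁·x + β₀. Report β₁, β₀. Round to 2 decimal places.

β₁ = -0.21, β₀ = -2.48

Sums needed: Σx·x = 139, Σx = 27, Σ1 = 7.
Moment sums: Σx·y = -96, Σy = -23.
AᵀA·[β₁, β₀]ᵀ = Aᵀy becomes [[139, 27]; [27, 7]]·[β₁, β₀]ᵀ = [-96, -23]ᵀ.
Eliminating β₀: 7·(row 1) − 27·(row 2) gives 244·β₁ = 7·(-96) − 27·(-23) = -51, so β₁ = -51/244.
Then β₀ = ((-23) − 27·(-51/244))/7 = -605/244.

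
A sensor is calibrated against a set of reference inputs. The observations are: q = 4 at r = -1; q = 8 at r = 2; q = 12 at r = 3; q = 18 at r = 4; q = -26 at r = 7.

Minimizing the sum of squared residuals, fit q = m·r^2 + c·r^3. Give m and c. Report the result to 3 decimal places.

m = 3.108, c = -0.519

Normal-equation sums: Σr^2·r^2 = 2755, Σr^2·r^3 = 18105, Σr^3·r^3 = 122539.
Right-hand side: Σr^2·q = -842, Σr^3·q = -7382.
Eliminating c: 122539·(row 1) − 18105·(row 2) gives 9803920·m = 122539·(-842) − 18105·(-7382) = 30473272, so m = 3809159/1225490.
Then c = ((-7382) − 18105·(3809159/1225490))/122539 = -127325/245098.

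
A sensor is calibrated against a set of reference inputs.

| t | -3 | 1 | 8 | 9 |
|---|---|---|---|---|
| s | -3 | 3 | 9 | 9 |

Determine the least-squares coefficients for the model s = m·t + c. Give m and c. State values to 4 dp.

m = 0.9873, c = 0.7975

Entries of AᵀA: Σt·t = 155, Σt = 15, Σ1 = 4.
Right-hand side: Σt·s = 165, Σs = 18.
Normal equations: [[155, 15]; [15, 4]]·[m, c]ᵀ = [165, 18]ᵀ.
Δ = 155·4 − 15² = 395.
m = (165·4 − 15·18)/395 = 78/79; c = (155·18 − 15·165)/395 = 63/79.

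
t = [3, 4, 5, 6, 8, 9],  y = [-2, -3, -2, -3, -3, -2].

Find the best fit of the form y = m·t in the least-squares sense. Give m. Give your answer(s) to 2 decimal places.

m = -0.38

Entries of XᵀX: Σt·t = 231.
Right-hand side: Σt·y = -88.
Hence m = -88 / 231 ≈ -0.380952.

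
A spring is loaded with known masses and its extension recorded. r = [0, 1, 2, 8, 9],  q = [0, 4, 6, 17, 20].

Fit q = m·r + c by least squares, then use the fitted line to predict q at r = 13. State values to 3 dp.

Sums needed: Σr·r = 150, Σr = 20, Σ1 = 5.
And Σr·q = 332, Σq = 47.
Δ = 150·5 − 20² = 350.
m = (332·5 − 20·47)/350 = 72/35; c = (150·47 − 20·332)/350 = 41/35.
At r = 13: q̂ = (72/35)·(13) + (41/35)·(1) = 977/35.

q̂ = 27.914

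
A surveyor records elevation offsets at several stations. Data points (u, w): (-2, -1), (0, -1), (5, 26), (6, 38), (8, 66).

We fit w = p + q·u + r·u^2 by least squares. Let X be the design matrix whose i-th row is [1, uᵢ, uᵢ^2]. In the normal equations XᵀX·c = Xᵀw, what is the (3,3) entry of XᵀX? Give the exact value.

Row 3 ↔ basis u^2, column 3 ↔ basis u^2, so (XᵀX)_{3,3} = Σᵢ (u^2)·(u^2) = (4)·(4) + (0)·(0) + (25)·(25) + (36)·(36) + (64)·(64) = 6033.

6033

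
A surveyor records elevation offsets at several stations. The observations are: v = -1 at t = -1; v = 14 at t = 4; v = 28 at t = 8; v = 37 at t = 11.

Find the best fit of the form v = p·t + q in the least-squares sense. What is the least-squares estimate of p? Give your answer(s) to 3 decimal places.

p = 3.198

Sums needed: Σt·t = 202, Σt = 22, Σ1 = 4.
Moment sums: Σt·v = 688, Σv = 78.
Δ = 202·4 − 22² = 324.
p = (688·4 − 22·78)/324 = 259/81; q = (202·78 − 22·688)/324 = 155/81.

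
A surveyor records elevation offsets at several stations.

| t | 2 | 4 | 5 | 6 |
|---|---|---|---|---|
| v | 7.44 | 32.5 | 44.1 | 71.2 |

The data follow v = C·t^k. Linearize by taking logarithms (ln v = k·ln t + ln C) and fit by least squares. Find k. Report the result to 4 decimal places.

k = 2.0211

Taking logs, ln v = k·ln t + ln C, so regress ln v on ln t.
Σln t = 5.4806, Σ(ln t)² = 8.2030, Σln v = 13.5401, Σln t·ln v = 19.9539.
Equations: 8.2030·k + 5.4806·ln C = 19.9539;  5.4806·k + 4·ln C = 13.5401.
Solving (det = 2.7744): k = 2.02109, ln C = 0.61580.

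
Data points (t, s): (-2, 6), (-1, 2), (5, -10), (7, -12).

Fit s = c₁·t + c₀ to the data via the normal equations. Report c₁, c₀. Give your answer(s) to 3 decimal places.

c₁ = -1.983, c₀ = 0.962

Normal-equation sums: Σt·t = 79, Σt = 9, Σ1 = 4.
And Σt·s = -148, Σs = -14.
So XᵀX·[c₁, c₀]ᵀ = Xᵀs: [[79, 9]; [9, 4]]·[c₁, c₀]ᵀ = [-148, -14]ᵀ.
det = 79·4 − 9² = 235.
c₁ = ((-148)·4 − 9·(-14))/235 = -466/235; c₀ = (79·(-14) − 9·(-148))/235 = 226/235.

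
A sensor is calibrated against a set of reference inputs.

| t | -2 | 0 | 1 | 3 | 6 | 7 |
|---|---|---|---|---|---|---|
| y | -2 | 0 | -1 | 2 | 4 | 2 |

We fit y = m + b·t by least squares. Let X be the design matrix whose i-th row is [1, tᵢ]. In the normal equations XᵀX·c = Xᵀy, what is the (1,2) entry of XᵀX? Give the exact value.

15

Row 1 ↔ basis 1, column 2 ↔ basis t, so (XᵀX)_{1,2} = Σᵢ t = (1)·(-2) + (1)·(0) + (1)·(1) + (1)·(3) + (1)·(6) + (1)·(7) = 15.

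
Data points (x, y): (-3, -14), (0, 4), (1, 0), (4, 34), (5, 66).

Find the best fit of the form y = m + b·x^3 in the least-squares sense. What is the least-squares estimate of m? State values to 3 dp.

Forming AᵀA = [[5, 163]; [163, 20451]] and Aᵀy = [90, 10804]ᵀ gives AᵀA·[m, b]ᵀ = Aᵀy.
det = 5·20451 − 163² = 75686.
m = (90·20451 − 163·10804)/75686 = 39769/37843; b = (5·10804 − 163·90)/75686 = 19675/37843.

m = 1.051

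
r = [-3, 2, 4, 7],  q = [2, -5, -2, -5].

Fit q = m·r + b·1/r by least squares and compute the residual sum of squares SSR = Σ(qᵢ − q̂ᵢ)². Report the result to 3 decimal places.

SSR = 5.683

Entries of AᵀA: Σr·r = 78, Σr·1/r = 4, Σ1/r·1/r = 3133/7056.
Right-hand side: Σr·q = -59, Σ1/r·q = -92/21.
Normal equations: [[78, 4]; [4, 3133/7056]]·[m, b]ᵀ = [-59, -92/21]ᵀ.
Δ = 78·(3133/7056) − 4² = 21913/1176.
m = ((-59)·(3133/7056) − 4·(-92/21))/(21913/1176) = -61199/131478; b = (78·(-92/21) − 4·(-59))/(21913/1176) = -124320/21913.
Residuals: -56427/43826, -81016/65739, 84160/65739, -122437/131478; SSR = 747143/131478.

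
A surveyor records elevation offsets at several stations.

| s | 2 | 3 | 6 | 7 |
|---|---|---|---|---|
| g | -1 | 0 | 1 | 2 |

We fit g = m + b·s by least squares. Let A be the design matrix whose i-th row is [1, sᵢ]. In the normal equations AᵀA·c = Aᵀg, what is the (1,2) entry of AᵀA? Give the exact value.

18

Row 1 ↔ basis 1, column 2 ↔ basis s, so (AᵀA)_{1,2} = Σᵢ s = (1)·(2) + (1)·(3) + (1)·(6) + (1)·(7) = 18.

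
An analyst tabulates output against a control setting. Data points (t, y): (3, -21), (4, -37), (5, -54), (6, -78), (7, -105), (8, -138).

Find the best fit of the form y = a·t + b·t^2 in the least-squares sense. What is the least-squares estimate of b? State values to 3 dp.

Normal-equation sums: Σt·t = 199, Σt·t^2 = 1287, Σt^2·t^2 = 8755.
For Mᵀy: Σt·y = -2788, Σt^2·y = -18916.
Eliminating b: 8755·(row 1) − 1287·(row 2) gives 85876·a = 8755·(-2788) − 1287·(-18916) = -64048, so a = -16012/21469.
Then b = ((-18916) − 1287·(-16012/21469))/8755 = -44032/21469.

b = -2.051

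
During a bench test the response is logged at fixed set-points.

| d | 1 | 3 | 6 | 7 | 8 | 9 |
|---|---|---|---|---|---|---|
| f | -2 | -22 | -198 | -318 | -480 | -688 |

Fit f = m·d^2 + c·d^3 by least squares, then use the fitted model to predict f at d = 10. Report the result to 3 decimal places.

Compute the Gram sums: Σd^2·d^2 = 14436, Σd^2·d^3 = 116644, Σd^3·d^3 = 958620.
And Σd^2·f = -109358, Σd^3·f = -899750.
MᵀM·[m, c]ᵀ = Mᵀf becomes [[14436, 116644]; [116644, 958620]]·[m, c]ᵀ = [-109358, -899750]ᵀ.
Δ = 14436·958620 − 116644² = 232815584.
m = ((-109358)·958620 − 116644·(-899750))/232815584 = 7354565/14550974; c = (14436·(-899750) − 116644·(-109358))/232815584 = -7276139/7275487.
At d = 10: f̂ = (7354565/14550974)·(100) + (-7276139/7275487)·(1000) = -6908410750/7275487.

f̂ = -949.546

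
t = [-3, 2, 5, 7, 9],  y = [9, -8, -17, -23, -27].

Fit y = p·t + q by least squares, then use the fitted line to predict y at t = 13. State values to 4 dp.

With design matrix A, AᵀA = [[168, 20]; [20, 5]] and Aᵀy = [-532, -66]ᵀ.
det = 168·5 − 20² = 440.
p = ((-532)·5 − 20·(-66))/440 = -67/22; q = (168·(-66) − 20·(-532))/440 = -56/55.
At t = 13: ŷ = (-67/22)·(13) + (-56/55)·(1) = -4467/110.

ŷ = -40.6091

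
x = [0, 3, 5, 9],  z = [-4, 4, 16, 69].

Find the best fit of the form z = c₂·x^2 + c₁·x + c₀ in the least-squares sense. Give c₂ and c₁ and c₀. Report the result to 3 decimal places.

Normal-equation sums: Σx^2·x^2 = 7267, Σx^2·x = 881, Σx^2 = 115, Σx·x = 115, Σx = 17, Σ1 = 4.
For Aᵀz: Σx^2·z = 6025, Σx·z = 713, Σz = 85.
Solving the 3×3 system (Gaussian elimination) gives c₂ = 3361/3436, c₁ = -2567/3436, c₀ = -3176/859.

c₂ = 0.978, c₁ = -0.747, c₀ = -3.697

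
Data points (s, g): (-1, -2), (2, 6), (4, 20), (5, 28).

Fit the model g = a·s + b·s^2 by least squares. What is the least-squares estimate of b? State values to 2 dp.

b = 0.72

Sums needed: Σs·s = 46, Σs·s^2 = 196, Σs^2·s^2 = 898.
For Mᵀg: Σs·g = 234, Σs^2·g = 1042.
Δ = 46·898 − 196² = 2892.
a = (234·898 − 196·1042)/2892 = 1475/723; b = (46·1042 − 196·234)/2892 = 517/723.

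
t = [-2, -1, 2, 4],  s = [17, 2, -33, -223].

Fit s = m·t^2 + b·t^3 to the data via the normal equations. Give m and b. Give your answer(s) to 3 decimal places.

m = -1.864, b = -3.022

With design matrix A, AᵀA = [[289, 1023]; [1023, 4225]] and Aᵀs = [-3630, -14674]ᵀ.
Eliminating b: 4225·(row 1) − 1023·(row 2) gives 174496·m = 4225·(-3630) − 1023·(-14674) = -325248, so m = -1452/779.
Then b = ((-14674) − 1023·(-1452/779))/4225 = -2354/779.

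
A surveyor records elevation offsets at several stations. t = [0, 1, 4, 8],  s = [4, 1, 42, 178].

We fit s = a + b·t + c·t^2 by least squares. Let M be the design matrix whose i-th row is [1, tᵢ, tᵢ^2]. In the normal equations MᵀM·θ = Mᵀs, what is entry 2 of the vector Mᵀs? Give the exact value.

1593

Entry 2 ↔ basis t, so (Mᵀs)_{2} = Σᵢ (t)·sᵢ = (0)·(4) + (1)·(1) + (4)·(42) + (8)·(178) = 1593.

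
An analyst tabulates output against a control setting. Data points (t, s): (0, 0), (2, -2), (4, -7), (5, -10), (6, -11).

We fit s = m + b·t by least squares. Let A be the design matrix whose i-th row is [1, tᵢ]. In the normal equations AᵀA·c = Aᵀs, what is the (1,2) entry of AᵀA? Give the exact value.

17

Row 1 ↔ basis 1, column 2 ↔ basis t, so (AᵀA)_{1,2} = Σᵢ t = (1)·(0) + (1)·(2) + (1)·(4) + (1)·(5) + (1)·(6) = 17.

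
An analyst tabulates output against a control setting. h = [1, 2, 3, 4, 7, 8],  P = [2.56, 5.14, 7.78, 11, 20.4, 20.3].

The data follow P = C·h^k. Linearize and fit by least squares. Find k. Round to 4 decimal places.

k = 1.0322

With ln Pᵢ as the transformed response and ln hᵢ as the regressor:
Sums: Σln h = 7.2034, Σ(ln h)² = 11.7199, Σln P = 13.0527, Σln h·ln P = 18.8411.
Normal system: [[11.7199, 7.2034]; [7.2034, 6]]·[k, ln C]ᵀ = [18.8411, 13.0527]ᵀ.
Δ = 11.7199·6 − (7.2034)² = 18.4301; k = (18.8411·6 − 7.2034·13.0527)/18.4301 = 1.03218, ln C = (11.7199·13.0527 − 7.2034·18.8411)/18.4301 = 0.93624.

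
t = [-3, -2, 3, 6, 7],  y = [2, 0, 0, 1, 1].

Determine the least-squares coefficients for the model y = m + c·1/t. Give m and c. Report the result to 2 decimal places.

m = 0.78, c = -0.40

The normal system AᵀA·[m, c]ᵀ = Aᵀy is [[5, -4/21]; [-4/21, 51/98]]·[m, c]ᵀ = [4, -5/14]ᵀ.
Determinant 5·(51/98) − (-4/21)² = 2263/882.
m = (4·(51/98) − (-4/21)·(-5/14))/(2263/882) = 1776/2263; c = (5·(-5/14) − (-4/21)·4)/(2263/882) = -903/2263.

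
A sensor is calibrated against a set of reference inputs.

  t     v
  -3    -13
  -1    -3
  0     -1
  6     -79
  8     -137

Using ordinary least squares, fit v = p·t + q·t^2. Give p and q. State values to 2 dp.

p = -1.35, q = -1.97

The normal system MᵀM·[p, q]ᵀ = Mᵀv is [[110, 700]; [700, 5474]]·[p, q]ᵀ = [-1528, -11732]ᵀ.
Eliminating q: 5474·(row 1) − 700·(row 2) gives 112140·p = 5474·(-1528) − 700·(-11732) = -151872, so p = -1808/1335.
Then q = ((-11732) − 700·(-1808/1335))/5474 = -526/267.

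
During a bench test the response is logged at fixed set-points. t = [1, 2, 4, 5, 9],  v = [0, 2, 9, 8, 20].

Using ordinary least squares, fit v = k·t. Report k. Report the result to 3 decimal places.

Normal-equation sums: Σt·t = 127.
And Σt·v = 260.
k = 260/127 = 2.04724.

k = 2.047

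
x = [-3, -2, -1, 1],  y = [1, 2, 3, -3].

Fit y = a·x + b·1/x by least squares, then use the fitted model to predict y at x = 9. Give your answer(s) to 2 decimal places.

Compute the Gram sums: Σx·x = 15, Σx·1/x = 4, Σ1/x·1/x = 85/36.
And Σx·y = -13, Σ1/x·y = -22/3.
So AᵀA·[a, b]ᵀ = Aᵀy: [[15, 4]; [4, 85/36]]·[a, b]ᵀ = [-13, -22/3]ᵀ.
Eliminating b: (85/36)·(row 1) − 4·(row 2) gives (233/12)·a = (85/36)·(-13) − 4·(-22/3) = -49/36, so a = -49/699.
Then b = ((-22/3) − 4·(-49/699))/(85/36) = -696/233.
At x = 9: ŷ = (-49/699)·(9) + (-696/233)·(1/9) = -673/699.

ŷ = -0.96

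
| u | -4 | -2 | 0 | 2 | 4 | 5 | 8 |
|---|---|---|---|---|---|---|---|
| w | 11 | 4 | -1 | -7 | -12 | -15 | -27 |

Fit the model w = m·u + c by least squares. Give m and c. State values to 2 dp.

Forming AᵀA = [[129, 13]; [13, 7]] and Aᵀw = [-405, -47]ᵀ gives AᵀA·[m, c]ᵀ = Aᵀw.
det = 129·7 − 13² = 734.
m = ((-405)·7 − 13·(-47))/734 = -1112/367; c = (129·(-47) − 13·(-405))/734 = -399/367.

m = -3.03, c = -1.09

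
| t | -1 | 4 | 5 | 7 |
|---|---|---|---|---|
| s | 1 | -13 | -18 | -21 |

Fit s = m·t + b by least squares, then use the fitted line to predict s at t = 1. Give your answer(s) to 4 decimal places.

Entries of XᵀX: Σt·t = 91, Σt = 15, Σ1 = 4.
For Xᵀs: Σt·s = -290, Σs = -51.
XᵀX·[m, b]ᵀ = Xᵀs becomes [[91, 15]; [15, 4]]·[m, b]ᵀ = [-290, -51]ᵀ.
det = 91·4 − 15² = 139.
m = ((-290)·4 − 15·(-51))/139 = -395/139; b = (91·(-51) − 15·(-290))/139 = -291/139.
At t = 1: ŝ = (-395/139)·(1) + (-291/139)·(1) = -686/139.

ŝ = -4.9353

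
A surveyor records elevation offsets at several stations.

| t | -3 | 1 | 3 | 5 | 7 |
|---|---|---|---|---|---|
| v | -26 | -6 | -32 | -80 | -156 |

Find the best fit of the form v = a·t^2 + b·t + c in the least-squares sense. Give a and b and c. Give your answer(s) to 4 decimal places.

a = -3.0096, b = -0.8822, c = -1.7283

From the data, Σt^2·t^2 = 3189, Σt^2·t = 469, Σt^2 = 93, Σt·t = 93, Σt = 13, Σ1 = 5.
Right-hand side: Σt^2·v = -10172, Σt·v = -1516, Σv = -300.
Normal equations: [[3189, 469, 93]; [469, 93, 13]; [93, 13, 5]]·[a, b, c]ᵀ = [-10172, -1516, -300]ᵀ.
Row-reducing yields a = -4087/1358, b = -599/679, c = -2347/1358.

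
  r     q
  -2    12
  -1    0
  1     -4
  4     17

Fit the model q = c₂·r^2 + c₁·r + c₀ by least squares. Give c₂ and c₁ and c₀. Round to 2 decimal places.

c₂ = 2.11, c₁ = -3.22, c₀ = -3.77

Compute the Gram sums: Σr^2·r^2 = 274, Σr^2·r = 56, Σr^2 = 22, Σr·r = 22, Σr = 2, Σ1 = 4.
Right-hand side: Σr^2·q = 316, Σr·q = 40, Σq = 25.
MᵀM·[c₂, c₁, c₀]ᵀ = Mᵀq becomes [[274, 56, 22]; [56, 22, 2]; [22, 2, 4]]·[c₂, c₁, c₀]ᵀ = [316, 40, 25]ᵀ.
Row-reducing yields c₂ = 93/44, c₁ = -425/132, c₀ = -497/132.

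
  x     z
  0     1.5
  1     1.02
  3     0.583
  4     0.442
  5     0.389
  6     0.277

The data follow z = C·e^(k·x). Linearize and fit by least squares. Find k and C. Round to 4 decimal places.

With ln zᵢ as the transformed response and xᵢ as the regressor:
Sums: Σx = 19.0000, Σ(x)² = 87.0000, Σln z = -3.1587, Σx·ln z = -17.2880.
Normal system: [[87.0000, 19.0000]; [19.0000, 6]]·[k, ln C]ᵀ = [-17.2880, -3.1587]ᵀ.
Slope k = (n·Σx·ln z − Σx·Σln z)/(n·Σ(x)² − (Σx)²) = (6·-17.2880 − 19.0000·-3.1587)/161.0000 = -0.27151; ln C = (Σln z − k·Σx)/n = 0.33334, so C = exp(0.33334) = 1.39563.

k = -0.2715, C = 1.3956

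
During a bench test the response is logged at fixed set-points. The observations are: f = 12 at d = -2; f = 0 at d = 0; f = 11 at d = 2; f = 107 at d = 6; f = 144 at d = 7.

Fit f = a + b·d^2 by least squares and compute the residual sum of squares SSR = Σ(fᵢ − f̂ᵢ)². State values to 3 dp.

SSR = 1.580

The normal equations are: 5·a + 93·b = 274;  93·a + 3729·b = 11000.
(Σ1 = 5, Σd^2 = 93, Σd^2·d^2 = 3729, Σf = 274, Σd^2·f = 11000.)
Eliminating b: 3729·(row 1) − 93·(row 2) gives 9996·a = 3729·274 − 93·11000 = -1254, so a = -209/1666.
Then b = (11000 − 93·(-209/1666))/3729 = 14759/4998.
Residuals: 1567/4998, 209/1666, -3431/4998, 1363/1666, -1426/2499; SSR = 3949/2499.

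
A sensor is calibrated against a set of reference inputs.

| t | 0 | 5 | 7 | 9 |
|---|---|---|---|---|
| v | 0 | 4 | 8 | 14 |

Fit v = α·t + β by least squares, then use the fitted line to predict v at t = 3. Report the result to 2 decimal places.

Normal-equation sums: Σt·t = 155, Σt = 21, Σ1 = 4.
Right-hand side: Σt·v = 202, Σv = 26.
Δ = 155·4 − 21² = 179.
α = (202·4 − 21·26)/179 = 262/179; β = (155·26 − 21·202)/179 = -212/179.
At t = 3: v̂ = (262/179)·(3) + (-212/179)·(1) = 574/179.

v̂ = 3.21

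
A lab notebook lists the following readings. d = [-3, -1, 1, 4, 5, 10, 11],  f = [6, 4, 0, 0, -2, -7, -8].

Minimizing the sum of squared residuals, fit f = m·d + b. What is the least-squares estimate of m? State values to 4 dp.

m = -0.9653

Normal-equation sums: Σd·d = 273, Σd = 27, Σ1 = 7.
And Σd·f = -190, Σf = -7.
Normal equations: [[273, 27]; [27, 7]]·[m, b]ᵀ = [-190, -7]ᵀ.
det = 273·7 − 27² = 1182.
m = ((-190)·7 − 27·(-7))/1182 = -1141/1182; b = (273·(-7) − 27·(-190))/1182 = 1073/394.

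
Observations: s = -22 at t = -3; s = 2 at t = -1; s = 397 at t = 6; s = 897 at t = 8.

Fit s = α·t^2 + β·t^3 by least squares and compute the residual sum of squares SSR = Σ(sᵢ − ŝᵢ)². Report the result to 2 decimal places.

SSR = 2.09

The normal equations are: 5474·α + 40300·β = 71504;  40300·α + 309530·β = 545608.
Δ = 5474·309530 − 40300² = 70277220.
α = (71504·309530 − 40300·545608)/70277220 = 61808/30033; β = (5474·545608 − 40300·71504)/70277220 = 2917972/1952145.
Residuals: -35514/216905, 311638/216905, 9877/216905, -5431/216905; SSR = 454146/216905.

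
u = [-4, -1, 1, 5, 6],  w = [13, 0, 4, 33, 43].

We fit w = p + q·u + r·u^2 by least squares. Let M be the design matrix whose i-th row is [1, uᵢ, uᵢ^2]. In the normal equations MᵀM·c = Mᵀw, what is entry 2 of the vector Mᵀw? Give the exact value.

Entry 2 ↔ basis u, so (Mᵀw)_{2} = Σᵢ (u)·wᵢ = (-4)·(13) + (-1)·(0) + (1)·(4) + (5)·(33) + (6)·(43) = 375.

375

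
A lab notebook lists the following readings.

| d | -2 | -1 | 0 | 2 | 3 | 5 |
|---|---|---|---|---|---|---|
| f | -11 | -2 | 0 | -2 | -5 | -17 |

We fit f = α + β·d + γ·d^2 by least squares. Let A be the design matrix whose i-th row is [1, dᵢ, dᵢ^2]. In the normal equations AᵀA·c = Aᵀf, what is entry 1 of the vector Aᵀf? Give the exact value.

Entry 1 ↔ basis 1, so (Aᵀf)_{1} = Σᵢ fᵢ = (1)·(-11) + (1)·(-2) + (1)·(0) + (1)·(-2) + (1)·(-5) + (1)·(-17) = -37.

-37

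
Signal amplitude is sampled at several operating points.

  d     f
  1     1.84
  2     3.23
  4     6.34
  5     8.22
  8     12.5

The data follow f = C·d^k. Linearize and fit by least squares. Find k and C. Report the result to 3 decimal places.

k = 0.933, C = 1.778

Let Y = ln f. Fitting Y = k·ln d + ln C by least squares:
AᵀA = [[9.3166, 5.7683]; [5.7683, 5]], rhs = [12.0155, 8.2614]ᵀ  (here Σln d = 5.7683, Σ(ln d)² = 9.3166, Σln f = 8.2614, Σln d·ln f = 12.0155).
Slope k = (n·Σln d·ln f − Σln d·Σln f)/(n·Σ(ln d)² − (Σln d)²) = (5·12.0155 − 5.7683·8.2614)/13.3096 = 0.93339; ln C = (Σln f − k·Σln d)/n = 0.57547, so C = exp(0.57547) = 1.77797.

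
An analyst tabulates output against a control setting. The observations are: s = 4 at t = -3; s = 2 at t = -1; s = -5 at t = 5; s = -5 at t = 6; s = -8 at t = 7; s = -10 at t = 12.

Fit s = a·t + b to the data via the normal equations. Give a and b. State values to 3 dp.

a = -0.989, b = 0.619

Setting ∂/∂a … = 0 gives: 264·a + 26·b = -245;  26·a + 6·b = -22.
Determinant 264·6 − 26² = 908.
a = ((-245)·6 − 26·(-22))/908 = -449/454; b = (264·(-22) − 26·(-245))/908 = 281/454.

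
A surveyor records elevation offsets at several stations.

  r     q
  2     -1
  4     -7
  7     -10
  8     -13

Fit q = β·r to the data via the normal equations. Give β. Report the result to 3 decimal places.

Normal-equation sums: Σr·r = 133.
Right-hand side: Σr·q = -204.
Hence β = -204 / 133 ≈ -1.53383.

β = -1.534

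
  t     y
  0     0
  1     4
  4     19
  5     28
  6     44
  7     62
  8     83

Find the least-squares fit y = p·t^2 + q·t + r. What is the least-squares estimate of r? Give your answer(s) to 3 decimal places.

Sums needed: Σt^2·t^2 = 8675, Σt^2·t = 1261, Σt^2 = 191, Σt·t = 191, Σt = 31, Σ1 = 7.
And Σt^2·y = 10942, Σt·y = 1582, Σy = 240.
XᵀX·[p, q, r]ᵀ = Xᵀy becomes [[8675, 1261, 191]; [1261, 191, 31]; [191, 31, 7]]·[p, q, r]ᵀ = [10942, 1582, 240]ᵀ.
Row-reducing yields p = 35825/23961, q = -45301/23961, r = 14876/7987.

r = 1.863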